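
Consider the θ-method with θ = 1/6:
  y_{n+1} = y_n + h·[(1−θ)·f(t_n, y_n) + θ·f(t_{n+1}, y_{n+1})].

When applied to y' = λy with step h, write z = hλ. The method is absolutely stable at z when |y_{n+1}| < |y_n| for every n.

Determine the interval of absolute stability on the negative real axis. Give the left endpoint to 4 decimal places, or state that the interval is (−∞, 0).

Set f=λy, z=hλ:
  y_{n+1} = y_n + z·[5/6·y_n + 1/6·y_{n+1}] ⇒ (1 − 1/6z)y_{n+1} = (1 + 5/6z)y_n
  ⇒ R(z) = (1 + 5/6z)/(1 − 1/6z).

Need |R(x)|<1, x<0.
x=-0.43: |R|=0.5988
R=−1: 1+5/6x = −1+1/6x ⇒ -2/3x=2 ⇒ x=2/(-2/3)=-3.0000
Confirm numerically:
  x=-2.908: |R|=0.95869 <1
  x=-2.176: |R|=0.59687 <1
  x=-2.035: |R|=0.51960 <1
  x=-3.317: |R|=1.13610 >1
  x=-3.107: |R|=1.04700 >1
  x=-3.040: |R|=1.01770 >1
So |R|<1 on (-3.0000, 0).

(-3.0000, 0).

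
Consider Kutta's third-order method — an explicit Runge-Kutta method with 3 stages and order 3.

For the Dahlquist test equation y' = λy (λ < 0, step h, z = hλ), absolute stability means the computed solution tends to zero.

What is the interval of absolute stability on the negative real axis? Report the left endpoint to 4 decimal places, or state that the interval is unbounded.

Test eqn y'=λy, z=hλ:
  order 3, 3-stage ⇒ R(z)=1+z+z^2/2+z^3/6
  (e.g. R(-0.93)=0.36839, |R|=0.36839)

Find x<0 with |R(x)|<1.
x=-0.93: |R|=0.3684
|R(-2.87)|=1.6915 |R(-2.77)|=1.4759 |R(-1.97)|=0.3038
Bisect:
  x_lo=-3.0381 |R|=2.0967  x_hi=-0.2042 |R|=0.8152
  mid=-1.62117 |R|=0.01720 →hi
  mid=-2.32963 |R|=0.72326 →hi
  mid=-2.68386 |R|=1.30432 →lo
  mid=-2.50674 |R|=0.99016 →hi
  mid=-2.59530 |R|=1.14098 →lo
  mid=-2.55102 |R|=1.06405 →lo
  mid=-2.52888 |R|=1.02673 →lo
  ...
  [-2.51280,-2.51262] ⇒ x*=-2.5127
So |R|<1 on (-2.5127, 0).

z∈(-2.5127,0).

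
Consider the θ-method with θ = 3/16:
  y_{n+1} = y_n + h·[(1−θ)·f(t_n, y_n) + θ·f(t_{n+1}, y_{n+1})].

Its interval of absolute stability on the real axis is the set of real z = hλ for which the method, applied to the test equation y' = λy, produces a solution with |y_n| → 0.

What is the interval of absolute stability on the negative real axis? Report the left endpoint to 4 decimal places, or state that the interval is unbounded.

On y'=λy, z=hλ:
  y_{n+1} = y_n + z·[13/16·y_n + 3/16·y_{n+1}] ⇒ (1 − 3/16z)y_{n+1} = (1 + 13/16z)y_n
  R(z) = (1 + 13/16z)/(1 − 3/16z).

Solve |R(x)|<1 on ℝ⁻.
x=-1.47: |R|=0.1524
R=−1: 1+13/16x = −1+3/16x ⇒ -5/8x=2 ⇒ x=2/(-5/8)=-3.2000
Confirm numerically:
  x=-3.065: |R|=0.94642 <1
  x=-3.011: |R|=0.92450 <1
  x=-2.524: |R|=0.71322 <1
  x=-2.336: |R|=0.62448 <1
  x=-3.371: |R|=1.06548 >1
  x=-3.296: |R|=1.03708 >1
Stable set (-3.2000, 0).

(-3.2000, 0).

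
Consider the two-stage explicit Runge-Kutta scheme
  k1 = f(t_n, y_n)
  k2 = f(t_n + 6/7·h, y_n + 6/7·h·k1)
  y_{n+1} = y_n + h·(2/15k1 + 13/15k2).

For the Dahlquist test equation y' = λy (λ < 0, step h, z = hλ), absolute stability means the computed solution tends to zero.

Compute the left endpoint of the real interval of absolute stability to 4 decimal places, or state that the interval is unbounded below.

z* = -1.3462.

Test eqn y'=λy, z=hλ:
  k1=λy_n ⇒ h·k1=z·y_n;  k2=λ(1+6/7z)y_n ⇒ h·k2=z(1+6/7z)y_n
  y_{n+1}/y_n = 1 + 2/15z + 13/15z(1+6/7z) = 1 + z + 26/35z²
  ⇒ R(z) = 1 + z + 26/35z².

Boundary: |R(x)|=1, x<0.
x=-1.52: |R|=1.1963
R=1: x+26/35x²=0 ⇒ x=−35/26=-1.3462; min R=1−1/(4·26/35)=0.6635>−1
Confirm numerically:
  x=-0.974: |R|=0.73073 <1
  x=-0.929: |R|=0.71212 <1
  x=-0.734: |R|=0.66622 <1
  x=-1.843: |R|=1.68022 >1
  x=-1.591: |R|=1.28938 >1
So |R|<1 on (-1.3462, 0).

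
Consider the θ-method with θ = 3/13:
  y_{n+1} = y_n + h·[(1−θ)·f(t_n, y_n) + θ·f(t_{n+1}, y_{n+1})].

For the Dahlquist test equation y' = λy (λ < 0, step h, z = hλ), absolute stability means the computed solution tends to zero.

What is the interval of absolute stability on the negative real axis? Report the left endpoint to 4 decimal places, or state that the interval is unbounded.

z∈(-3.7143,0).

Set f=λy, z=hλ:
  y_{n+1} = y_n + z·[10/13·y_n + 3/13·y_{n+1}] ⇒ (1 − 3/13z)y_{n+1} = (1 + 10/13z)y_n
  R(z) = (1 + 10/13z)/(1 − 3/13z).

Solve |R(x)|<1 on ℝ⁻.
x=-1.54: |R|=0.1362
R=−1: 1+10/13x = −1+3/13x ⇒ -7/13x=2 ⇒ x=2/(-7/13)=-3.7143
Confirm numerically:
  x=-3.438: |R|=0.91705 <1
  x=-3.148: |R|=0.82338 <1
  x=-2.986: |R|=0.76783 <1
  x=-1.961: |R|=0.35005 <1
  x=-4.071: |R|=1.09904 >1
  x=-4.014: |R|=1.08378 >1
Interval (-3.7143, 0).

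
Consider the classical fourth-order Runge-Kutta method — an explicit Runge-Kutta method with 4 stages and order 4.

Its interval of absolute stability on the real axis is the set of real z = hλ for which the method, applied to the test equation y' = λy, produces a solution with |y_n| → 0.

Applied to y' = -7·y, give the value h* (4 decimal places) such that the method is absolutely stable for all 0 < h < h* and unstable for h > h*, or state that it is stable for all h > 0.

Test eqn y'=λy, z=hλ:
  order 4, 4-stage ⇒ R(z)=1+z+z^2/2+z^3/6+z^4/24
  (e.g. R(-1.74)=0.27773, |R|=0.27773)

Need |R(x)|<1, x<0.
x=-1.74: |R|=0.2777
|R(-2.84)|=1.0857 |R(-1.03)|=0.3652
Bisect:
  x_lo=-3.4985 |R|=2.7266  x_hi=-0.0831 |R|=0.9202
  mid=-1.79083 |R|=0.28404 →hi
  mid=-2.64468 |R|=0.80789 →hi
  mid=-3.07161 |R|=1.52476 →lo
  mid=-2.85815 |R|=1.11551 →lo
  mid=-2.75142 |R|=0.95011 →hi
  mid=-2.80478 |R|=1.02978 →lo
  mid=-2.77810 |R|=0.98921 →hi
  mid=-2.79144 |R|=1.00931 →lo
  mid=-2.78477 |R|=0.99921 →hi
  ...
  [-2.78540,-2.78519] ⇒ x*=-2.7853
So |R|<1 on (-2.7853, 0).

(-2.7853,0); λ=-7 ⇒ h* = 0.3979.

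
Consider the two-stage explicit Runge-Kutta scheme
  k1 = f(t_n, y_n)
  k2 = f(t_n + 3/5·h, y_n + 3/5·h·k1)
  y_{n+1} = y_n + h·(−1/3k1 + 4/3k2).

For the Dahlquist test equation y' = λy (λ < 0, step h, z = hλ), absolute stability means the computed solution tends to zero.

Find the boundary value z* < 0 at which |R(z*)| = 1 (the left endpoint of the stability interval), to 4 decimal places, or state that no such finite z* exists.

z* = -1.2500.

Test eqn y'=λy, z=hλ:
  k1=λy_n ⇒ h·k1=z·y_n;  k2=λ(1+3/5z)y_n ⇒ h·k2=z(1+3/5z)y_n
  y_{n+1}/y_n = 1 − 1/3z + 4/3z(1+3/5z) = 1 + z + 4/5z²
  Hence R(z) = 1 + z + 4/5z².

Need |R(x)|<1, x<0.
x=-1.8: |R|=1.7920
R=1: x+4/5x²=0 ⇒ x=−5/4=-1.2500; min R=1−1/(4·4/5)=0.6875>−1
Confirm numerically:
  x=-1.072: |R|=0.84735 <1
  x=-0.707: |R|=0.69288 <1
  x=-0.607: |R|=0.68776 <1
  x=-1.753: |R|=1.70541 >1
  x=-1.651: |R|=1.52964 >1
So |R|<1 on (-1.2500, 0).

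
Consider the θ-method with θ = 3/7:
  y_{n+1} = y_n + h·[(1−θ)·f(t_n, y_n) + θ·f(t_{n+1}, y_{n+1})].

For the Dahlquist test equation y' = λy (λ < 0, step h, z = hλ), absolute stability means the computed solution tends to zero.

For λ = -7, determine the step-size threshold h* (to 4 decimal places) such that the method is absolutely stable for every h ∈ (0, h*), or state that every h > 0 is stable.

(-14.0000,0); λ=-7 ⇒ h* = (14)/7 = 2.0000.

Test eqn y'=λy, z=hλ:
  y_{n+1} = y_n + z·[4/7·y_n + 3/7·y_{n+1}] ⇒ (1 − 3/7z)y_{n+1} = (1 + 4/7z)y_n
  ⇒ R(z) = (1 + 4/7z)/(1 − 3/7z).

Solve |R(x)|<1 on ℝ⁻.
x=-1.49: |R|=0.0907
R=−1: 1+4/7x = −1+3/7x ⇒ -1/7x=2 ⇒ x=2/(-1/7)=-14.0000
Confirm numerically:
  x=-13.559: |R|=0.99075 <1
  x=-6.468: |R|=0.71474 <1
  x=-6.117: |R|=0.68905 <1
  x=-14.421: |R|=1.00838 >1
  x=-14.298: |R|=1.00597 >1
Stable set (-14.0000, 0).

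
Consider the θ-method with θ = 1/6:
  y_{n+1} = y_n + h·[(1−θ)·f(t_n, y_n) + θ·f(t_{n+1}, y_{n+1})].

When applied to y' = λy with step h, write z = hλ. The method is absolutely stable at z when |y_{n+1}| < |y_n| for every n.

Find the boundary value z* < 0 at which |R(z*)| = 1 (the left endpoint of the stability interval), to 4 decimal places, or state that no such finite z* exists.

left endpoint -3.0000.

On y'=λy, z=hλ:
  y_{n+1} = y_n + z·[5/6·y_n + 1/6·y_{n+1}] ⇒ (1 − 1/6z)y_{n+1} = (1 + 5/6z)y_n
  so R(z) = (1 + 5/6z)/(1 − 1/6z).

Find x<0 with |R(x)|<1.
x=-0.83: |R|=0.2709
R=−1: 1+5/6x = −1+1/6x ⇒ -2/3x=2 ⇒ x=2/(-2/3)=-3.0000
Confirm numerically:
  x=-2.798: |R|=0.90816 <1
  x=-2.305: |R|=0.66526 <1
  x=-1.762: |R|=0.36202 <1
  x=-3.561: |R|=1.23470 >1
  x=-3.488: |R|=1.20573 >1
So |R|<1 on (-3.0000, 0).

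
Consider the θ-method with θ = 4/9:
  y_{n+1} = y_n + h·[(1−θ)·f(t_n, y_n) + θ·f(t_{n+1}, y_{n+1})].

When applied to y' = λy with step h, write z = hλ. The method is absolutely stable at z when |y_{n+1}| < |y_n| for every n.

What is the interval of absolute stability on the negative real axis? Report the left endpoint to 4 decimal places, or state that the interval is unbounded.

(-18.0000, 0).

Set f=λy, z=hλ:
  y_{n+1} = y_n + z·[5/9·y_n + 4/9·y_{n+1}] ⇒ (1 − 4/9z)y_{n+1} = (1 + 5/9z)y_n
  ⇒ R(z) = (1 + 5/9z)/(1 − 4/9z).

Boundary: |R(x)|=1, x<0.
x=-1.72: |R|=0.0252
R=−1: 1+5/9x = −1+4/9x ⇒ -1/9x=2 ⇒ x=2/(-1/9)=-18.0000
Confirm numerically:
  x=-15.813: |R|=0.96973 <1
  x=-15.299: |R|=0.96152 <1
  x=-11.113: |R|=0.87116 <1
  x=-18.464: |R|=1.00560 >1
  x=-18.110: |R|=1.00135 >1
Stable set (-18.0000, 0).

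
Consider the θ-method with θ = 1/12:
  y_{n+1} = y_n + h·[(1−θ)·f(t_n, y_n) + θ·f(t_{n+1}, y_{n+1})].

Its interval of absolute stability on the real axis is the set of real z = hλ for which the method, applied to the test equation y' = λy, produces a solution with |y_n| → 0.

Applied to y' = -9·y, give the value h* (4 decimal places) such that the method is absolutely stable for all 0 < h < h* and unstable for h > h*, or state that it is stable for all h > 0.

With y'=λy (z=hλ):
  y_{n+1} = y_n + z·[11/12·y_n + 1/12·y_{n+1}] ⇒ (1 − 1/12z)y_{n+1} = (1 + 11/12z)y_n
  ⇒ R(z) = (1 + 11/12z)/(1 − 1/12z).

Boundary: |R(x)|=1, x<0.
x=-0.9: |R|=0.1628
R=−1: 1+11/12x = −1+1/12x ⇒ -5/6x=2 ⇒ x=2/(-5/6)=-2.4000
Confirm numerically:
  x=-2.160: |R|=0.83051 <1
  x=-1.539: |R|=0.36406 <1
  x=-1.465: |R|=0.30561 <1
  x=-2.916: |R|=1.34594 >1
  x=-2.850: |R|=1.30303 >1
  x=-2.718: |R|=1.21606 >1
So |R|<1 on (-2.4000, 0).

(-2.4000,0); λ=-9 ⇒ h* = (12/5)/9 = 0.2667.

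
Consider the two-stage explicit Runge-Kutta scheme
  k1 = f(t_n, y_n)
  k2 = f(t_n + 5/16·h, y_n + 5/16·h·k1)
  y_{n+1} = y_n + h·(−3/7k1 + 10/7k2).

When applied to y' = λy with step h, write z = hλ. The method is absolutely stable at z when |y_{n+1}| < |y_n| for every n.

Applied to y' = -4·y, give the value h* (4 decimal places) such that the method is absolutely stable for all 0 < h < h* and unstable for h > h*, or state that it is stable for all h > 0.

On y'=λy, z=hλ:
  k1=λy_n ⇒ h·k1=z·y_n;  k2=λ(1+5/16z)y_n ⇒ h·k2=z(1+5/16z)y_n
  y_{n+1}/y_n = 1 − 3/7z + 10/7z(1+5/16z) = 1 + z + 25/56z²
  Hence R(z) = 1 + z + 25/56z².

Find x<0 with |R(x)|<1.
x=-1.74: |R|=0.6116
R=1: x+25/56x²=0 ⇒ x=−56/25=-2.2400; min R=1−1/(4·25/56)=0.4400>−1
Confirm numerically:
  x=-1.976: |R|=0.76711 <1
  x=-1.733: |R|=0.60775 <1
  x=-1.313: |R|=0.45663 <1
  x=-2.632: |R|=1.46060 >1
  x=-2.462: |R|=1.24400 >1
  x=-2.285: |R|=1.04590 >1
Interval (-2.2400, 0).

(-2.2400,0); λ=-4 ⇒ h* = (56/25)/4 = 0.5600.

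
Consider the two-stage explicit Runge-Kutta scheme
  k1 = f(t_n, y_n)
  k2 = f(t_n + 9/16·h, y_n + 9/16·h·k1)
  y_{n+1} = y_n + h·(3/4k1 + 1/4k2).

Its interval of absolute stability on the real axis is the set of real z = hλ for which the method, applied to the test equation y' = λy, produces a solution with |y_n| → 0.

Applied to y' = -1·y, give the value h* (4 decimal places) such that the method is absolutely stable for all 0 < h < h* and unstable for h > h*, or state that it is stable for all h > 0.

Set f=λy, z=hλ:
  k1=λy_n ⇒ h·k1=z·y_n;  k2=λ(1+9/16z)y_n ⇒ h·k2=z(1+9/16z)y_n
  y_{n+1}/y_n = 1 + 3/4z + 1/4z(1+9/16z) = 1 + z + 9/64z²
  Hence R(z) = 1 + z + 9/64z².

Need |R(x)|<1, x<0.
x=-1.57: |R|=0.2234
R=1: x+9/64x²=0 ⇒ x=−64/9=-7.1111; min R=1−1/(4·9/64)=-0.7778>−1
Confirm numerically:
  x=-6.122: |R|=0.14847 <1
  x=-5.749: |R|=0.10120 <1
  x=-3.656: |R|=0.77636 <1
  x=-7.664: |R|=1.59588 >1
  x=-7.286: |R|=1.17919 >1
So |R|<1 on (-7.1111, 0).

(-7.1111,0); λ=-1 ⇒ h* = (64/9)/1 = 7.1111.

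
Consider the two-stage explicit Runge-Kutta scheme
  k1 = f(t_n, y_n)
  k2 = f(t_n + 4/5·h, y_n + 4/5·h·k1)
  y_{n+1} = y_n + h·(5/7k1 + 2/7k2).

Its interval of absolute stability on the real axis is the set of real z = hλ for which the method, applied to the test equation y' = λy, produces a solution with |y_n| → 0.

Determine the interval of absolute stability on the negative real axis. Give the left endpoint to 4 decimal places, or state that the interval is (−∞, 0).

z∈(-4.3750,0).

Set f=λy, z=hλ:
  k1=λy_n ⇒ h·k1=z·y_n;  k2=λ(1+4/5z)y_n ⇒ h·k2=z(1+4/5z)y_n
  y_{n+1}/y_n = 1 + 5/7z + 2/7z(1+4/5z) = 1 + z + 8/35z²
  Hence R(z) = 1 + z + 8/35z².

Need |R(x)|<1, x<0.
x=-1.15: |R|=0.1523
R=1: x+8/35x²=0 ⇒ x=−35/8=-4.3750; min R=1−1/(4·8/35)=-0.0938>−1
Confirm numerically:
  x=-4.285: |R|=0.91185 <1
  x=-4.280: |R|=0.90706 <1
  x=-3.362: |R|=0.22155 <1
  x=-4.699: |R|=1.34799 >1
  x=-4.554: |R|=1.18632 >1
Interval (-4.3750, 0).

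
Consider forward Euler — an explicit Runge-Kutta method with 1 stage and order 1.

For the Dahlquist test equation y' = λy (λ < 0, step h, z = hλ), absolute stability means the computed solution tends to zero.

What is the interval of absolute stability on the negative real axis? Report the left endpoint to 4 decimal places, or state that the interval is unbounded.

z∈(-2.0000,0).

On y'=λy, z=hλ:
  order 1, 1-stage ⇒ R(z)=1+z
  (e.g. R(-0.47)=0.53000, |R|=0.53000)

Boundary: |R(x)|=1, x<0.
x=-0.47: |R|=0.5300
|R(-1.7)|=0.7000 |R(-1.63)|=0.6300 |R(-1.16)|=0.1600
Bisect:
  x_lo=-2.3326 |R|=1.3326  x_hi=-0.3602 |R|=0.6398
  mid=-1.34640 |R|=0.34640 →hi
  mid=-1.83951 |R|=0.83951 →hi
  mid=-2.08607 |R|=1.08607 →lo
  mid=-1.96279 |R|=0.96279 →hi
  mid=-2.02443 |R|=1.02443 →lo
  mid=-1.99361 |R|=0.99361 →hi
  mid=-2.00902 |R|=1.00902 →lo
  ...
  [-2.00011,-1.99999] ⇒ x*=-2.0000
Stable set (-2.0000, 0).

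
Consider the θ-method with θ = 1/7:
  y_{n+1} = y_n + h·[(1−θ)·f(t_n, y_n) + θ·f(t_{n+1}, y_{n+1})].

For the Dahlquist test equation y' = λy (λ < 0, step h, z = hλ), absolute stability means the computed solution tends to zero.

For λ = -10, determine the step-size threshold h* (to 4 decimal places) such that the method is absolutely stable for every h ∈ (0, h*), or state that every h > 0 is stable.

On y'=λy, z=hλ:
  y_{n+1} = y_n + z·[6/7·y_n + 1/7·y_{n+1}] ⇒ (1 − 1/7z)y_{n+1} = (1 + 6/7z)y_n
  R(z) = (1 + 6/7z)/(1 − 1/7z).

Solve |R(x)|<1 on ℝ⁻.
x=-1.41: |R|=0.1736
R=−1: 1+6/7x = −1+1/7x ⇒ -5/7x=2 ⇒ x=2/(-5/7)=-2.8000
Confirm numerically:
  x=-2.303: |R|=0.73288 <1
  x=-2.103: |R|=0.61716 <1
  x=-1.872: |R|=0.47701 <1
  x=-3.381: |R|=1.27984 >1
  x=-3.053: |R|=1.12583 >1
  x=-2.904: |R|=1.05250 >1
Stable set (-2.8000, 0).

(-2.8000,0); λ=-10 ⇒ h* = (14/5)/10 = 0.2800.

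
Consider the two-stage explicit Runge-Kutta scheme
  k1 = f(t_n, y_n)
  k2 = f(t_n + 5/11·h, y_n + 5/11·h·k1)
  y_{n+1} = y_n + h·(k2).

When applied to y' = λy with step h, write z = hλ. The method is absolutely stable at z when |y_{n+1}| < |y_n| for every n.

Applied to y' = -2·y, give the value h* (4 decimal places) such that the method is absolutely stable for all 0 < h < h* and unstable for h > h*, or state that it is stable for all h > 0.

Set f=λy, z=hλ:
  k1=λy_n ⇒ h·k1=z·y_n;  k2=λ(1+5/11z)y_n ⇒ h·k2=z(1+5/11z)y_n
  y_{n+1}/y_n = 1 + z(1+5/11z) = 1 + z + 5/11z²
  R(z) = 1 + z + 5/11z².

Solve |R(x)|<1 on ℝ⁻.
x=-1.65: |R|=0.5875
R=1: x+5/11x²=0 ⇒ x=−11/5=-2.2000; min R=1−1/(4·5/11)=0.4500>−1
Confirm numerically:
  x=-1.817: |R|=0.68368 <1
  x=-1.587: |R|=0.55780 <1
  x=-1.114: |R|=0.45009 <1
  x=-2.564: |R|=1.42423 >1
  x=-2.402: |R|=1.22055 >1
So |R|<1 on (-2.2000, 0).

(-2.2000,0); λ=-2 ⇒ h* = (11/5)/2 = 1.1000.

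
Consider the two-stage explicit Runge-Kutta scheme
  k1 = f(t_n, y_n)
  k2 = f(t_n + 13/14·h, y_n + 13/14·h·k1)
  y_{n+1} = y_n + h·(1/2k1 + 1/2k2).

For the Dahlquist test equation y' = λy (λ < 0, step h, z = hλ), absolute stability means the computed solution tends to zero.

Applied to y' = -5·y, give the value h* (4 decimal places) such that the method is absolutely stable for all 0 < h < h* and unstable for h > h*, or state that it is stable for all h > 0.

(-2.1538,0); λ=-5 ⇒ h* = (28/13)/5 = 0.4308.

Set f=λy, z=hλ:
  k1=λy_n ⇒ h·k1=z·y_n;  k2=λ(1+13/14z)y_n ⇒ h·k2=z(1+13/14z)y_n
  y_{n+1}/y_n = 1 + 1/2z + 1/2z(1+13/14z) = 1 + z + 13/28z²
  so R(z) = 1 + z + 13/28z².

Need |R(x)|<1, x<0.
x=-0.92: |R|=0.4730
R=1: x+13/28x²=0 ⇒ x=−28/13=-2.1538; min R=1−1/(4·13/28)=0.4615>−1
Confirm numerically:
  x=-1.947: |R|=0.81302 <1
  x=-1.763: |R|=0.68008 <1
  x=-1.428: |R|=0.51876 <1
  x=-1.370: |R|=0.50142 <1
  x=-2.520: |R|=1.42840 >1
  x=-2.418: |R|=1.29655 >1
  x=-2.306: |R|=1.16290 >1
Stable set (-2.1538, 0).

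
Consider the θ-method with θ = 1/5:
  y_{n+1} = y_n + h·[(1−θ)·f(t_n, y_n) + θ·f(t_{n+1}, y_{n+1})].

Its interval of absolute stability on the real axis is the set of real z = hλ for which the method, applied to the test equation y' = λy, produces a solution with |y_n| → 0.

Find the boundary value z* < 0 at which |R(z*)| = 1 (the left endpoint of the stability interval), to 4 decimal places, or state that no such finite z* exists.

z* = -3.3333.

Test eqn y'=λy, z=hλ:
  y_{n+1} = y_n + z·[4/5·y_n + 1/5·y_{n+1}] ⇒ (1 − 1/5z)y_{n+1} = (1 + 4/5z)y_n
  R(z) = (1 + 4/5z)/(1 − 1/5z).

Find x<0 with |R(x)|<1.
x=-0.35: |R|=0.6729
R=−1: 1+4/5x = −1+1/5x ⇒ -3/5x=2 ⇒ x=2/(-3/5)=-3.3333
Confirm numerically:
  x=-2.974: |R|=0.86481 <1
  x=-1.675: |R|=0.25468 <1
  x=-1.590: |R|=0.20637 <1
  x=-3.861: |R|=1.17865 >1
  x=-3.857: |R|=1.17737 >1
  x=-3.839: |R|=1.17163 >1
So |R|<1 on (-3.3333, 0).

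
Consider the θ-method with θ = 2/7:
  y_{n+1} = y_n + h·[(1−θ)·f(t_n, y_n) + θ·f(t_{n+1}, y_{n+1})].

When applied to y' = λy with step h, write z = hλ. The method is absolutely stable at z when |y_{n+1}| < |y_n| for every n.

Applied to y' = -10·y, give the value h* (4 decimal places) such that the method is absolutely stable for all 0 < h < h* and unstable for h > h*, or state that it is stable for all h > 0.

Set f=λy, z=hλ:
  y_{n+1} = y_n + z·[5/7·y_n + 2/7·y_{n+1}] ⇒ (1 − 2/7z)y_{n+1} = (1 + 5/7z)y_n
  Hence R(z) = (1 + 5/7z)/(1 − 2/7z).

Solve |R(x)|<1 on ℝ⁻.
x=-1.71: |R|=0.1488
R=−1: 1+5/7x = −1+2/7x ⇒ -3/7x=2 ⇒ x=2/(-3/7)=-4.6667
Confirm numerically:
  x=-3.999: |R|=0.86645 <1
  x=-3.387: |R|=0.72129 <1
  x=-3.371: |R|=0.71714 <1
  x=-5.176: |R|=1.08806 >1
  x=-5.001: |R|=1.05899 >1
  x=-4.750: |R|=1.01515 >1
So |R|<1 on (-4.6667, 0).

(-4.6667,0); λ=-10 ⇒ h* = (14/3)/10 = 0.4667.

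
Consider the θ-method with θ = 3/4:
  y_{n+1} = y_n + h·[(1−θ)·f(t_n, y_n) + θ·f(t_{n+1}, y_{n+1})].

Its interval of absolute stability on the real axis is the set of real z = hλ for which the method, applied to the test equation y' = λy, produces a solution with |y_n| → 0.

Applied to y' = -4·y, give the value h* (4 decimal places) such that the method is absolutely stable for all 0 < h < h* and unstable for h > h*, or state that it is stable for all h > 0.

unbounded; (−∞, 0). Any h>0 works for λ=-4.

Set f=λy, z=hλ:
  y_{n+1} = y_n + z·[1/4·y_n + 3/4·y_{n+1}] ⇒ (1 − 3/4z)y_{n+1} = (1 + 1/4z)y_n
  ⇒ R(z) = (1 + 1/4z)/(1 − 3/4z).

Solve |R(x)|<1 on ℝ⁻.
x=-0.3: |R|=0.7551
x=-2: |R|=0.2000
x=-10: |R|=0.1765
x=-100: |R|=0.3158
θ=3/4≥1/2 ⇒ |1+1/4x|<|1−3/4x| ∀x<0 ⇒ unbounded interval.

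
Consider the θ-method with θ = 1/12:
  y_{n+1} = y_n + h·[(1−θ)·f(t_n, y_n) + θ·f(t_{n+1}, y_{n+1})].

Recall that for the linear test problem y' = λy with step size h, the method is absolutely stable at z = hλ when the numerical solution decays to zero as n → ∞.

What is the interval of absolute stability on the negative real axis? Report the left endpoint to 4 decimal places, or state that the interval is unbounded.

(-2.4000, 0).

Set f=λy, z=hλ:
  y_{n+1} = y_n + z·[11/12·y_n + 1/12·y_{n+1}] ⇒ (1 − 1/12z)y_{n+1} = (1 + 11/12z)y_n
  so R(z) = (1 + 11/12z)/(1 − 1/12z).

Need |R(x)|<1, x<0.
x=-1.18: |R|=0.0744
R=−1: 1+11/12x = −1+1/12x ⇒ -5/6x=2 ⇒ x=2/(-5/6)=-2.4000
Confirm numerically:
  x=-2.234: |R|=0.88338 <1
  x=-0.992: |R|=0.08374 <1
  x=-0.970: |R|=0.10254 <1
  x=-2.678: |R|=1.18940 >1
  x=-2.600: |R|=1.13699 >1
Interval (-2.4000, 0).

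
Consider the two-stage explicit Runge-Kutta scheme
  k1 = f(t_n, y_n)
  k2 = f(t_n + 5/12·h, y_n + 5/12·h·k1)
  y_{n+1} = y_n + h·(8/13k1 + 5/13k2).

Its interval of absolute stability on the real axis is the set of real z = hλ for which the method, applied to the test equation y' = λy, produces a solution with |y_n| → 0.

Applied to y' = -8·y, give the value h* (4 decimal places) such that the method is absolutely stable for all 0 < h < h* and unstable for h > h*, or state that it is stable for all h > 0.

Set f=λy, z=hλ:
  k1=λy_n ⇒ h·k1=z·y_n;  k2=λ(1+5/12z)y_n ⇒ h·k2=z(1+5/12z)y_n
  y_{n+1}/y_n = 1 + 8/13z + 5/13z(1+5/12z) = 1 + z + 25/156z²
  Hence R(z) = 1 + z + 25/156z².

Need |R(x)|<1, x<0.
x=-1.05: |R|=0.1267
R=1: x+25/156x²=0 ⇒ x=−156/25=-6.2400; min R=1−1/(4·25/156)=-0.5600>−1
Confirm numerically:
  x=-5.091: |R|=0.06257 <1
  x=-3.919: |R|=0.45769 <1
  x=-3.502: |R|=0.53661 <1
  x=-6.584: |R|=1.36296 >1
  x=-6.454: |R|=1.22134 >1
  x=-6.311: |R|=1.07181 >1
So |R|<1 on (-6.2400, 0).

(-6.2400,0); λ=-8 ⇒ h* = (156/25)/8 = 0.7800.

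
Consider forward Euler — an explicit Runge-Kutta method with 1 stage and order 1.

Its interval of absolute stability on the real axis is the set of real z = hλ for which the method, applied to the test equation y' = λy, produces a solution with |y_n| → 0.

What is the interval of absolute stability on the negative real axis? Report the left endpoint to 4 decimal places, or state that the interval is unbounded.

(-2.0000, 0).

Test eqn y'=λy, z=hλ:
  order 1, 1-stage ⇒ R(z)=1+z
  (e.g. R(-1.36)=-0.36000, |R|=0.36000)

Boundary: |R(x)|=1, x<0.
x=-1.36: |R|=0.3600
|R(-2.35)|=1.3500 |R(-2.21)|=1.2100 |R(-1.82)|=0.8200
Bisect:
  x_lo=-2.4442 |R|=1.4442  x_hi=-0.2420 |R|=0.7580
  mid=-1.34306 |R|=0.34306 →hi
  mid=-1.89361 |R|=0.89361 →hi
  mid=-2.16888 |R|=1.16888 →lo
  mid=-2.03124 |R|=1.03124 →lo
  mid=-1.96242 |R|=0.96242 →hi
  mid=-1.99683 |R|=0.99683 →hi
  mid=-2.01404 |R|=1.01404 →lo
  mid=-2.00544 |R|=1.00544 →lo
  mid=-2.00113 |R|=1.00113 →lo
  ...
  [-2.00006,-1.99993] ⇒ x*=-2.0000
So |R|<1 on (-2.0000, 0).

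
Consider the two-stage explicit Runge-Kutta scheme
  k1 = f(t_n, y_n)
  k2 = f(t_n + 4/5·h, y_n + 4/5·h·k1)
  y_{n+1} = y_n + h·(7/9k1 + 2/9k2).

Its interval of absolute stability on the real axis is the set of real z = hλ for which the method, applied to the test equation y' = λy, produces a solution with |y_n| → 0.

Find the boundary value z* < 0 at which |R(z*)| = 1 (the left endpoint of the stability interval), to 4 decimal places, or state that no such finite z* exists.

Set f=λy, z=hλ:
  k1=λy_n ⇒ h·k1=z·y_n;  k2=λ(1+4/5z)y_n ⇒ h·k2=z(1+4/5z)y_n
  y_{n+1}/y_n = 1 + 7/9z + 2/9z(1+4/5z) = 1 + z + 8/45z²
  ⇒ R(z) = 1 + z + 8/45z².

Find x<0 with |R(x)|<1.
x=-1.48: |R|=0.0906
R=1: x+8/45x²=0 ⇒ x=−45/8=-5.6250; min R=1−1/(4·8/45)=-0.4062>−1
Confirm numerically:
  x=-5.223: |R|=0.62673 <1
  x=-5.061: |R|=0.49255 <1
  x=-3.157: |R|=0.38515 <1
  x=-2.285: |R|=0.35678 <1
  x=-6.173: |R|=1.60139 >1
  x=-6.001: |R|=1.40113 >1
  x=-5.754: |R|=1.13196 >1
Stable set (-5.6250, 0).

z* = -5.6250.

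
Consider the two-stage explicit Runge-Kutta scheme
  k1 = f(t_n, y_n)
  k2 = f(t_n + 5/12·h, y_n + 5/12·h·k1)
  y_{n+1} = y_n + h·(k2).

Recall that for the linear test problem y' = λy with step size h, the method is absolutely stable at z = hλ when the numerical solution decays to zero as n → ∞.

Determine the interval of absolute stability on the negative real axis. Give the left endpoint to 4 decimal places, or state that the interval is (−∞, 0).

z∈(-2.4000,0).

Test eqn y'=λy, z=hλ:
  k1=λy_n ⇒ h·k1=z·y_n;  k2=λ(1+5/12z)y_n ⇒ h·k2=z(1+5/12z)y_n
  y_{n+1}/y_n = 1 + z(1+5/12z) = 1 + z + 5/12z²
  ⇒ R(z) = 1 + z + 5/12z².

Boundary: |R(x)|=1, x<0.
x=-1.24: |R|=0.4007
R=1: x+5/12x²=0 ⇒ x=−12/5=-2.4000; min R=1−1/(4·5/12)=0.4000>−1
Confirm numerically:
  x=-1.927: |R|=0.62022 <1
  x=-1.610: |R|=0.47004 <1
  x=-1.108: |R|=0.40353 <1
  x=-1.034: |R|=0.41148 <1
  x=-2.931: |R|=1.64848 >1
  x=-2.783: |R|=1.44412 >1
  x=-2.673: |R|=1.30405 >1
So |R|<1 on (-2.4000, 0).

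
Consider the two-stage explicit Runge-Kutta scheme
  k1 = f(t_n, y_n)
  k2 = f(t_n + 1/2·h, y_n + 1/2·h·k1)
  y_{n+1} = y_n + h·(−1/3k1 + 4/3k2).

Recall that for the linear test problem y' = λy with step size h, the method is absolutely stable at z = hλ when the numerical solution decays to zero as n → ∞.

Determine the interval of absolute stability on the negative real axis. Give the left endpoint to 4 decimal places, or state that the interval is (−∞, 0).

(-1.5000, 0).

With y'=λy (z=hλ):
  k1=λy_n ⇒ h·k1=z·y_n;  k2=λ(1+1/2z)y_n ⇒ h·k2=z(1+1/2z)y_n
  y_{n+1}/y_n = 1 − 1/3z + 4/3z(1+1/2z) = 1 + z + 2/3z²
  ⇒ R(z) = 1 + z + 2/3z².

Boundary: |R(x)|=1, x<0.
x=-1.02: |R|=0.6736
R=1: x+2/3x²=0 ⇒ x=−3/2=-1.5000; min R=1−1/(4·2/3)=0.6250>−1
Confirm numerically:
  x=-1.162: |R|=0.73816 <1
  x=-1.010: |R|=0.67007 <1
  x=-0.865: |R|=0.63382 <1
  x=-1.848: |R|=1.42874 >1
  x=-1.817: |R|=1.38399 >1
  x=-1.676: |R|=1.19665 >1
Interval (-1.5000, 0).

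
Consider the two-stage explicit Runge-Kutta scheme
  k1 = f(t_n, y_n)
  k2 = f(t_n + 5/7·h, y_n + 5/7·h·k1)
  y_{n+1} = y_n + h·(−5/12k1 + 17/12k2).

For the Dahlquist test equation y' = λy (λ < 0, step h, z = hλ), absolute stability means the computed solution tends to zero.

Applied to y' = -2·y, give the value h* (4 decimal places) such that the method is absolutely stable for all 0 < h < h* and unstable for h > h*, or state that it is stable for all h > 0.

Test eqn y'=λy, z=hλ:
  k1=λy_n ⇒ h·k1=z·y_n;  k2=λ(1+5/7z)y_n ⇒ h·k2=z(1+5/7z)y_n
  y_{n+1}/y_n = 1 − 5/12z + 17/12z(1+5/7z) = 1 + z + 85/84z²
  Hence R(z) = 1 + z + 85/84z².

Boundary: |R(x)|=1, x<0.
x=-0.46: |R|=0.7541
R=1: x+85/84x²=0 ⇒ x=−84/85=-0.9882; min R=1−1/(4·85/84)=0.7529>−1
Confirm numerically:
  x=-0.956: |R|=0.96882 <1
  x=-0.789: |R|=0.84093 <1
  x=-0.476: |R|=0.75327 <1
  x=-0.433: |R|=0.75672 <1
  x=-1.331: |R|=1.46165 >1
  x=-1.221: |R|=1.28759 >1
  x=-1.012: |R|=1.02434 >1
So |R|<1 on (-0.9882, 0).

(-0.9882,0); λ=-2 ⇒ h* = (84/85)/2 = 0.4941.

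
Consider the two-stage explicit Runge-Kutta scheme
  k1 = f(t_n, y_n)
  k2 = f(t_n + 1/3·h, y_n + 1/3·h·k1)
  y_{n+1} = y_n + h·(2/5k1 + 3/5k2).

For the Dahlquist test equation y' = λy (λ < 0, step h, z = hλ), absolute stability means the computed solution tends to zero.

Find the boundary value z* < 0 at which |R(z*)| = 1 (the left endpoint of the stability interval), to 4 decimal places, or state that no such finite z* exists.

left endpoint -5.0000.

Test eqn y'=λy, z=hλ:
  k1=λy_n ⇒ h·k1=z·y_n;  k2=λ(1+1/3z)y_n ⇒ h·k2=z(1+1/3z)y_n
  y_{n+1}/y_n = 1 + 2/5z + 3/5z(1+1/3z) = 1 + z + 1/5z²
  Hence R(z) = 1 + z + 1/5z².

Solve |R(x)|<1 on ℝ⁻.
x=-0.72: |R|=0.3837
R=1: x+1/5x²=0 ⇒ x=−5=-5.0000; min R=1−1/(4·1/5)=-0.2500>−1
Confirm numerically:
  x=-4.946: |R|=0.94658 <1
  x=-3.619: |R|=0.00043 <1
  x=-3.611: |R|=0.00314 <1
  x=-3.517: |R|=0.04314 <1
  x=-5.482: |R|=1.52846 >1
  x=-5.367: |R|=1.39394 >1
So |R|<1 on (-5.0000, 0).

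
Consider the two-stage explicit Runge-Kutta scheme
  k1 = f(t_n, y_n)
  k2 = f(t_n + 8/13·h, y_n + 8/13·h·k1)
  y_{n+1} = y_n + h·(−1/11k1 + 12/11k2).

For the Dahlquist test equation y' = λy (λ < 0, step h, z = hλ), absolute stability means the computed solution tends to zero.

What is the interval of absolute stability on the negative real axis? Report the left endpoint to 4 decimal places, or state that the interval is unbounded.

(-1.4896, 0).

Test eqn y'=λy, z=hλ:
  k1=λy_n ⇒ h·k1=z·y_n;  k2=λ(1+8/13z)y_n ⇒ h·k2=z(1+8/13z)y_n
  y_{n+1}/y_n = 1 − 1/11z + 12/11z(1+8/13z) = 1 + z + 96/143z²
  so R(z) = 1 + z + 96/143z².

Need |R(x)|<1, x<0.
x=-1.1: |R|=0.7123
R=1: x+96/143x²=0 ⇒ x=−143/96=-1.4896; min R=1−1/(4·96/143)=0.6276>−1
Confirm numerically:
  x=-1.184: |R|=0.75711 <1
  x=-0.982: |R|=0.66538 <1
  x=-0.844: |R|=0.63421 <1
  x=-2.050: |R|=1.77126 >1
  x=-1.517: |R|=1.02792 >1
So |R|<1 on (-1.4896, 0).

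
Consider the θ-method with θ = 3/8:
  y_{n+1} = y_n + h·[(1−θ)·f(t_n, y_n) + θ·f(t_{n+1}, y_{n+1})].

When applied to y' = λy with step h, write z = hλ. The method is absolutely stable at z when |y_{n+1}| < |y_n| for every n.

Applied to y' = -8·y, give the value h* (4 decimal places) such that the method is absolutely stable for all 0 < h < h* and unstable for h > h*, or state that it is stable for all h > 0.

(-8.0000,0); λ=-8 ⇒ h* = (8)/8 = 1.0000.

Test eqn y'=λy, z=hλ:
  y_{n+1} = y_n + z·[5/8·y_n + 3/8·y_{n+1}] ⇒ (1 − 3/8z)y_{n+1} = (1 + 5/8z)y_n
  ⇒ R(z) = (1 + 5/8z)/(1 − 3/8z).

Solve |R(x)|<1 on ℝ⁻.
x=-1.09: |R|=0.2263
R=−1: 1+5/8x = −1+3/8x ⇒ -1/4x=2 ⇒ x=2/(-1/4)=-8.0000
Confirm numerically:
  x=-7.412: |R|=0.96111 <1
  x=-7.123: |R|=0.94028 <1
  x=-4.553: |R|=0.68170 <1
  x=-3.537: |R|=0.52039 <1
  x=-8.583: |R|=1.03455 >1
  x=-8.523: |R|=1.03116 >1
  x=-8.094: |R|=1.00582 >1
Interval (-8.0000, 0).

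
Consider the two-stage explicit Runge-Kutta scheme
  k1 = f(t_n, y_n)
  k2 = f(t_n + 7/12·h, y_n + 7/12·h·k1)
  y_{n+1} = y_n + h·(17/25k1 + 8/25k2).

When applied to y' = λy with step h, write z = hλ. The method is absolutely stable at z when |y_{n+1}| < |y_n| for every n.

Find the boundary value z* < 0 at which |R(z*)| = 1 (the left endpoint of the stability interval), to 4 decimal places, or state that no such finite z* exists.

left endpoint -5.3571.

Test eqn y'=λy, z=hλ:
  k1=λy_n ⇒ h·k1=z·y_n;  k2=λ(1+7/12z)y_n ⇒ h·k2=z(1+7/12z)y_n
  y_{n+1}/y_n = 1 + 17/25z + 8/25z(1+7/12z) = 1 + z + 14/75z²
  Hence R(z) = 1 + z + 14/75z².

Solve |R(x)|<1 on ℝ⁻.
x=-1.6: |R|=0.1221
R=1: x+14/75x²=0 ⇒ x=−75/14=-5.3571; min R=1−1/(4·14/75)=-0.3393>−1
Confirm numerically:
  x=-3.436: |R|=0.23220 <1
  x=-2.726: |R|=0.33887 <1
  x=-2.266: |R|=0.30751 <1
  x=-5.926: |R|=1.62926 >1
  x=-5.904: |R|=1.60268 >1
  x=-5.865: |R|=1.55600 >1
Interval (-5.3571, 0).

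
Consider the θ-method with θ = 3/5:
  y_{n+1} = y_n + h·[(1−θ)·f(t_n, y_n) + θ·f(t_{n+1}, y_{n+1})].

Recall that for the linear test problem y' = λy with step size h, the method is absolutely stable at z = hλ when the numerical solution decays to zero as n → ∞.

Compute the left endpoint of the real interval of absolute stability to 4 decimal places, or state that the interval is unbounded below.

unbounded; (−∞, 0).

With y'=λy (z=hλ):
  y_{n+1} = y_n + z·[2/5·y_n + 3/5·y_{n+1}] ⇒ (1 − 3/5z)y_{n+1} = (1 + 2/5z)y_n
  Hence R(z) = (1 + 2/5z)/(1 − 3/5z).

Need |R(x)|<1, x<0.
x=-1.33: |R|=0.2603
x=-2: |R|=0.0909
x=-10: |R|=0.4286
x=-100: |R|=0.6393
θ=3/5≥1/2 ⇒ |1+2/5x|<|1−3/5x| ∀x<0 ⇒ unbounded interval.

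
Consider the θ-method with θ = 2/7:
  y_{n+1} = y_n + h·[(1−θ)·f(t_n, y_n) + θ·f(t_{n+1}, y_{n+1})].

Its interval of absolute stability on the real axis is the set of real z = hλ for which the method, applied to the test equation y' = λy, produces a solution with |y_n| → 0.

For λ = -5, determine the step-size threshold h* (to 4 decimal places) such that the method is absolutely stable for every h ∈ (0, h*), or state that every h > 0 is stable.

With y'=λy (z=hλ):
  y_{n+1} = y_n + z·[5/7·y_n + 2/7·y_{n+1}] ⇒ (1 − 2/7z)y_{n+1} = (1 + 5/7z)y_n
  Hence R(z) = (1 + 5/7z)/(1 − 2/7z).

Need |R(x)|<1, x<0.
x=-1.6: |R|=0.0980
R=−1: 1+5/7x = −1+2/7x ⇒ -3/7x=2 ⇒ x=2/(-3/7)=-4.6667
Confirm numerically:
  x=-3.663: |R|=0.78982 <1
  x=-2.982: |R|=0.61015 <1
  x=-2.947: |R|=0.59989 <1
  x=-4.848: |R|=1.03258 >1
  x=-4.844: |R|=1.03188 >1
  x=-4.820: |R|=1.02764 >1
Interval (-4.6667, 0).

(-4.6667,0); λ=-5 ⇒ h* = (14/3)/5 = 0.9333.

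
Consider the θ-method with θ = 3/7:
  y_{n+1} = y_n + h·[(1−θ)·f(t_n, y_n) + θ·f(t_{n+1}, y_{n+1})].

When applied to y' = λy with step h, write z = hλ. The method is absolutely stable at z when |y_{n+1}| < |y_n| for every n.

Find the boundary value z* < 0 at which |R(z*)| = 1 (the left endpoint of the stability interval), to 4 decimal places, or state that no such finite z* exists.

With y'=λy (z=hλ):
  y_{n+1} = y_n + z·[4/7·y_n + 3/7·y_{n+1}] ⇒ (1 − 3/7z)y_{n+1} = (1 + 4/7z)y_n
  Hence R(z) = (1 + 4/7z)/(1 − 3/7z).

Need |R(x)|<1, x<0.
x=-0.49: |R|=0.5950
R=−1: 1+4/7x = −1+3/7x ⇒ -1/7x=2 ⇒ x=2/(-1/7)=-14.0000
Confirm numerically:
  x=-13.011: |R|=0.97852 <1
  x=-8.456: |R|=0.82872 <1
  x=-7.528: |R|=0.78123 <1
  x=-5.939: |R|=0.67518 <1
  x=-14.510: |R|=1.01009 >1
  x=-14.353: |R|=1.00705 >1
  x=-14.058: |R|=1.00118 >1
So |R|<1 on (-14.0000, 0).

left endpoint -14.0000.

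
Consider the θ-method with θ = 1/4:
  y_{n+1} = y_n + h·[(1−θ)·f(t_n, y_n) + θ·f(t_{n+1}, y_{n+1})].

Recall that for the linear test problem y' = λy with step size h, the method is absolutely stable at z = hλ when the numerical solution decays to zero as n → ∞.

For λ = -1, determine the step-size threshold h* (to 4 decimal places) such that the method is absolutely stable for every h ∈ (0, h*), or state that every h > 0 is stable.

(-4.0000,0); λ=-1 ⇒ h* = (4)/1 = 4.0000.

With y'=λy (z=hλ):
  y_{n+1} = y_n + z·[3/4·y_n + 1/4·y_{n+1}] ⇒ (1 − 1/4z)y_{n+1} = (1 + 3/4z)y_n
  ⇒ R(z) = (1 + 3/4z)/(1 − 1/4z).

Solve |R(x)|<1 on ℝ⁻.
x=-0.71: |R|=0.3970
R=−1: 1+3/4x = −1+1/4x ⇒ -1/2x=2 ⇒ x=2/(-1/2)=-4.0000
Confirm numerically:
  x=-3.863: |R|=0.96515 <1
  x=-3.750: |R|=0.93548 <1
  x=-3.468: |R|=0.85753 <1
  x=-4.498: |R|=1.11720 >1
  x=-4.028: |R|=1.00698 >1
So |R|<1 on (-4.0000, 0).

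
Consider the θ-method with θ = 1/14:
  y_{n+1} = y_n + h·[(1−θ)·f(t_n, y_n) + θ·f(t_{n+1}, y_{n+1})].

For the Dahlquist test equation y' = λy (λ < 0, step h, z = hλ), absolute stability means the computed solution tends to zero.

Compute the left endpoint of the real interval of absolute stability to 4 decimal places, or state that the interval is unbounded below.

With y'=λy (z=hλ):
  y_{n+1} = y_n + z·[13/14·y_n + 1/14·y_{n+1}] ⇒ (1 − 1/14z)y_{n+1} = (1 + 13/14z)y_n
  so R(z) = (1 + 13/14z)/(1 − 1/14z).

Solve |R(x)|<1 on ℝ⁻.
x=-1.37: |R|=0.2479
R=−1: 1+13/14x = −1+1/14x ⇒ -6/7x=2 ⇒ x=2/(-6/7)=-2.3333
Confirm numerically:
  x=-1.212: |R|=0.11544 <1
  x=-1.192: |R|=0.09847 <1
  x=-1.173: |R|=0.08232 <1
  x=-2.910: |R|=1.40923 >1
  x=-2.551: |R|=1.15782 >1
  x=-2.363: |R|=1.02176 >1
So |R|<1 on (-2.3333, 0).

z* = -2.3333.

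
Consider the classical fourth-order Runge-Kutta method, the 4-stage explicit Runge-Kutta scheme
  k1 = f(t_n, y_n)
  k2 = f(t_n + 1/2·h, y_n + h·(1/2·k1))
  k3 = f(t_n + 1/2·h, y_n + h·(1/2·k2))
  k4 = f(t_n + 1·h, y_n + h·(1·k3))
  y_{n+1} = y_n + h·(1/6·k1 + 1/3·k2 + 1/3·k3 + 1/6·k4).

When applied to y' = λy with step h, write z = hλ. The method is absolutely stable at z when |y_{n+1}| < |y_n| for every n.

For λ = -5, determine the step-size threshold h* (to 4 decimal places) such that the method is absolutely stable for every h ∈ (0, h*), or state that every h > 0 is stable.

(-2.7853,0); λ=-5 ⇒ h* = 0.5571.

Test eqn y'=λy, z=hλ:
  order 4, 4-stage ⇒ R(z)=1+z+z^2/2+z^3/6+z^4/24
  (e.g. R(-0.46)=0.63144, |R|=0.63144)

Solve |R(x)|<1 on ℝ⁻.
x=-0.46: |R|=0.6314
|R(-1.45)|=0.2773 |R(-0.97)|=0.3852 |R(-0.53)|=0.5889
Bisect:
  x_lo=-3.4296 |R|=2.4927  x_hi=-0.0989 |R|=0.9058
  mid=-1.76424 |R|=0.28048 →hi
  mid=-2.59691 |R|=0.75119 →hi
  mid=-3.01324 |R|=1.40171 →lo
  mid=-2.80508 |R|=1.03024 →lo
  mid=-2.70099 |R|=0.88017 →hi
  mid=-2.75304 |R|=0.95244 →hi
  mid=-2.77906 |R|=0.99064 →hi
  ...
  [-2.78536,-2.78515] ⇒ x*=-2.7853
Interval (-2.7853, 0).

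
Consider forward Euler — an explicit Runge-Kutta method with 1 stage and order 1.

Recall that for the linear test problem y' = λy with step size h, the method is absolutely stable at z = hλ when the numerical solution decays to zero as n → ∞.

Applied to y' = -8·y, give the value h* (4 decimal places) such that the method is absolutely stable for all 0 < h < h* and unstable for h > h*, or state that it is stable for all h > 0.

(-2.0000,0); λ=-8 ⇒ h* = 0.2500.

Test eqn y'=λy, z=hλ:
  order 1, 1-stage ⇒ R(z)=1+z
  (e.g. R(-0.58)=0.42000, |R|=0.42000)

Boundary: |R(x)|=1, x<0.
x=-0.58: |R|=0.4200
|R(-2)|=1.0000 |R(-1.95)|=0.9500 |R(-1.18)|=0.1800
Bisect:
  x_lo=-2.3374 |R|=1.3374  x_hi=-0.2032 |R|=0.7968
  mid=-1.27029 |R|=0.27029 →hi
  mid=-1.80383 |R|=0.80383 →hi
  mid=-2.07060 |R|=1.07060 →lo
  mid=-1.93722 |R|=0.93722 →hi
  mid=-2.00391 |R|=1.00391 →lo
  mid=-1.97056 |R|=0.97056 →hi
  mid=-1.98724 |R|=0.98724 →hi
  mid=-1.99557 |R|=0.99557 →hi
  ...
  [-2.00000,-1.99987] ⇒ x*=-2.0000
So |R|<1 on (-2.0000, 0).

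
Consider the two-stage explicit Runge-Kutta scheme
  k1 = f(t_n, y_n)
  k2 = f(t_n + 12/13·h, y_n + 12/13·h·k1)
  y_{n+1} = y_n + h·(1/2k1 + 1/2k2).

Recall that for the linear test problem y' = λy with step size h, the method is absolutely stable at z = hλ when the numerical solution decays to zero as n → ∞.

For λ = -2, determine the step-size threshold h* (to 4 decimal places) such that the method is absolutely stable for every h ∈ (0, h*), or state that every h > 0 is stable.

(-2.1667,0); λ=-2 ⇒ h* = (13/6)/2 = 1.0833.

Test eqn y'=λy, z=hλ:
  k1=λy_n ⇒ h·k1=z·y_n;  k2=λ(1+12/13z)y_n ⇒ h·k2=z(1+12/13z)y_n
  y_{n+1}/y_n = 1 + 1/2z + 1/2z(1+12/13z) = 1 + z + 6/13z²
  Hence R(z) = 1 + z + 6/13z².

Boundary: |R(x)|=1, x<0.
x=-0.67: |R|=0.5372
R=1: x+6/13x²=0 ⇒ x=−13/6=-2.1667; min R=1−1/(4·6/13)=0.4583>−1
Confirm numerically:
  x=-1.661: |R|=0.61235 <1
  x=-1.491: |R|=0.53504 <1
  x=-1.199: |R|=0.46451 <1
  x=-2.417: |R|=1.27926 >1
  x=-2.280: |R|=1.11926 >1
So |R|<1 on (-2.1667, 0).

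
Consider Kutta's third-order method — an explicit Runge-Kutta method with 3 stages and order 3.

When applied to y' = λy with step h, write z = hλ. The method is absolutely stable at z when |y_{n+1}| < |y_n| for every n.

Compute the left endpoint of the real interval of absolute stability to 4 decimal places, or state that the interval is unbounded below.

Test eqn y'=λy, z=hλ:
  order 3, 3-stage ⇒ R(z)=1+z+z^2/2+z^3/6
  (e.g. R(-0.6)=0.54400, |R|=0.54400)

Find x<0 with |R(x)|<1.
x=-0.6: |R|=0.5440
|R(-2.56)|=1.0794 |R(-1.22)|=0.2216 |R(-1.19)|=0.2372
Bisect:
  x_lo=-3.2740 |R|=2.7635  x_hi=-0.1818 |R|=0.8337
  mid=-1.72791 |R|=0.09490 →hi
  mid=-2.50096 |R|=0.98072 →hi
  mid=-2.88748 |R|=1.73113 →lo
  mid=-2.69422 |R|=1.32429 →lo
  mid=-2.59759 |R|=1.14505 →lo
  mid=-2.54927 |R|=1.06108 →lo
  mid=-2.52512 |R|=1.02046 →lo
  mid=-2.51304 |R|=1.00048 →lo
  mid=-2.50700 |R|=0.99057 →hi
  ...
  [-2.51285,-2.51266] ⇒ x*=-2.5127
So |R|<1 on (-2.5127, 0).

left endpoint -2.5127.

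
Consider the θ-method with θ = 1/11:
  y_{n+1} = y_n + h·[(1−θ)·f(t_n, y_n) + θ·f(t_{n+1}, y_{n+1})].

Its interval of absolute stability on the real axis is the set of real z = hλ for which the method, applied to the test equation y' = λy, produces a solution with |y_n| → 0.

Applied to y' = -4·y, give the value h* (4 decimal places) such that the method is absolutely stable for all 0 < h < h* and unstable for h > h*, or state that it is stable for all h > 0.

(-2.4444,0); λ=-4 ⇒ h* = (22/9)/4 = 0.6111.

On y'=λy, z=hλ:
  y_{n+1} = y_n + z·[10/11·y_n + 1/11·y_{n+1}] ⇒ (1 − 1/11z)y_{n+1} = (1 + 10/11z)y_n
  so R(z) = (1 + 10/11z)/(1 − 1/11z).

Boundary: |R(x)|=1, x<0.
x=-1: |R|=0.0833
R=−1: 1+10/11x = −1+1/11x ⇒ -9/11x=2 ⇒ x=2/(-9/11)=-2.4444
Confirm numerically:
  x=-2.359: |R|=0.94244 <1
  x=-1.771: |R|=0.52541 <1
  x=-1.437: |R|=0.27097 <1
  x=-2.841: |R|=1.25786 >1
  x=-2.780: |R|=1.21916 >1
  x=-2.611: |R|=1.11013 >1
So |R|<1 on (-2.4444, 0).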